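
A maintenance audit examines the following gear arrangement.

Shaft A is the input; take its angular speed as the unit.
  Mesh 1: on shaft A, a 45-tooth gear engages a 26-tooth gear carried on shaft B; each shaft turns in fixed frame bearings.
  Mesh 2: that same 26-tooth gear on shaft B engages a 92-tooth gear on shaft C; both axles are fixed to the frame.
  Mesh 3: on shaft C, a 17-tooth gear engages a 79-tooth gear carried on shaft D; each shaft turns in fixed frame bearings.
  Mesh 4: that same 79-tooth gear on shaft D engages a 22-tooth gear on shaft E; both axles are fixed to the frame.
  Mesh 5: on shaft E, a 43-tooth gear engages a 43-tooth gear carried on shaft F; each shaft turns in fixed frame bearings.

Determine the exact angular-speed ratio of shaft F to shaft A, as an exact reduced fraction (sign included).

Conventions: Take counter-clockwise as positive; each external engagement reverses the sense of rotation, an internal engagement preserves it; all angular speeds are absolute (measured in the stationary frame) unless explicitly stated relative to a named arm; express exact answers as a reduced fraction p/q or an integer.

-765/2024

class = fixed-axis compound train [5 meshes; 5 ratios multiply, 5 sense flips]
mesh 1 [45T→26T]: running ratio 45/26, sense −
mesh 2 [26T→92T]: running ratio 45/92, sense +
mesh 3 [17T→79T]: running ratio 765/7268, sense −
mesh 4 [79T→22T]: running ratio 765/2024, sense +
mesh 5 [43T→43T]: running ratio 765/2024, sense −
ω_out/ω_in = -765/2024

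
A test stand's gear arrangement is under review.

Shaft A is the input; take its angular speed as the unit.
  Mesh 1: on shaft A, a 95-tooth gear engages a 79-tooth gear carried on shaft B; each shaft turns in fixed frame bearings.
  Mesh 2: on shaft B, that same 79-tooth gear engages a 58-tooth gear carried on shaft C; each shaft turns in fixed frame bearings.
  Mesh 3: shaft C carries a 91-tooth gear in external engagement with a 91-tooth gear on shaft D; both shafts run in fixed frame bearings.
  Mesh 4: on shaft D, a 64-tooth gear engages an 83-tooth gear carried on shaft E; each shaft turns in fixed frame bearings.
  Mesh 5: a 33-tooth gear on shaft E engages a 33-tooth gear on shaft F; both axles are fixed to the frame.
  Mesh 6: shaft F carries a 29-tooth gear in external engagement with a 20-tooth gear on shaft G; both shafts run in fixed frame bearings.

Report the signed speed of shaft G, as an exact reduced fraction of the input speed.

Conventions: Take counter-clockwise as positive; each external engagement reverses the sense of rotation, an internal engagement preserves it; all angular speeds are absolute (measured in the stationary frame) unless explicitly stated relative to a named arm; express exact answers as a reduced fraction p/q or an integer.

152/83

6-mesh fixed-axis compound train (all bearings frame-fixed)
mesh 1 [95T→79T]: |ω|/ω_in = 1×95/79 = 95/79, sense flips to −
mesh 2 [79T→58T]: |ω|/ω_in = (95/79)×79/58 = 95/58, sense flips to +
mesh 3 [91T→91T]: |ω|/ω_in = (95/58)×91/91 = 95/58, sense flips to −
mesh 4 [64T→83T]: |ω|/ω_in = (95/58)×64/83 = 3040/2407, sense flips to +
mesh 5 [33T→33T]: |ω|/ω_in = (3040/2407)×33/33 = 3040/2407, sense flips to −
mesh 6 [29T→20T]: |ω|/ω_in = (3040/2407)×29/20 = 152/83, sense flips to +
signed output speed (× input speed) = 152/83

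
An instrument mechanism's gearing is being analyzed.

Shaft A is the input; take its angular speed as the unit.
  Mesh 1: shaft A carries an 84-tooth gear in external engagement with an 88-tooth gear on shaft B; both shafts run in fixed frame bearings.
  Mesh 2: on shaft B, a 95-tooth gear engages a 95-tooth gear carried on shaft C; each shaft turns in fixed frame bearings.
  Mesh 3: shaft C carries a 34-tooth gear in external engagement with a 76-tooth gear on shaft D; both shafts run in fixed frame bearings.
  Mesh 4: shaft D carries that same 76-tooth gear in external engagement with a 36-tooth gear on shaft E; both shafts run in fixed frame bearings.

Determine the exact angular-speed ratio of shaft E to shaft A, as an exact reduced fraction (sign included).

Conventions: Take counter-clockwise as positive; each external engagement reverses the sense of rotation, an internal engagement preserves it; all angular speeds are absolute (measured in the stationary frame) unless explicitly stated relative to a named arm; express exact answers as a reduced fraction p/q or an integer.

119/132

class = fixed-axis compound train [4 meshes; 4 ratios multiply, 4 sense flips]
mesh 1 [84T→88T]: running ratio 21/22, sense −
mesh 2 [95T→95T]: running ratio 21/22, sense +
mesh 3 [34T→76T]: running ratio 357/836, sense −
mesh 4 [76T→36T]: running ratio 119/132, sense +
ω_out/ω_in = 119/132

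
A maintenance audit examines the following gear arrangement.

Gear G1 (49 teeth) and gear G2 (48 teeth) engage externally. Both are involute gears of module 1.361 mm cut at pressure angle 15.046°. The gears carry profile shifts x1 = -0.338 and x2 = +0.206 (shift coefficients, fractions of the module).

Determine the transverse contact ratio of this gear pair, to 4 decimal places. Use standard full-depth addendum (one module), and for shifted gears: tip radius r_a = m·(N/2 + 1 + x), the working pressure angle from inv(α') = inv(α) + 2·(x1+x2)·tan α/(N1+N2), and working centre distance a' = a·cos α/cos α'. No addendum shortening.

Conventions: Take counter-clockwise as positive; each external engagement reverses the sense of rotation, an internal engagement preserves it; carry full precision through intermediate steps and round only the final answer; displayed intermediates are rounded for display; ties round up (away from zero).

2.1126

topology: single-mesh involute geometry — m = 1.361, 49T/48T pair
base radii: r_b1 = 32.201375, r_b2 = 31.544204
tip radii: r_a1 = 34.245482, r_a2 = 34.305366
inv(α') = inv(15.046°) + 2·(-0.338+0.206)·tan α/(49+48) = 0.00547603  ⇒  α' = 14.44080°
a' = a·cos α / cos α' = 66.0085·cos 15.046°/cos 14.44080° = 65.825272
action lengths: √(r_a1²−r_b1²) = 11.654377, √(r_a2²−r_b2²) = 13.484115
base pitch p_b = π·m·cos α = 4.129127
CR = (11.654377 + 13.484115 − 65.825272·sin 14.44080°)/4.129127 = 2.112558
contact ratio ≈ 2.1126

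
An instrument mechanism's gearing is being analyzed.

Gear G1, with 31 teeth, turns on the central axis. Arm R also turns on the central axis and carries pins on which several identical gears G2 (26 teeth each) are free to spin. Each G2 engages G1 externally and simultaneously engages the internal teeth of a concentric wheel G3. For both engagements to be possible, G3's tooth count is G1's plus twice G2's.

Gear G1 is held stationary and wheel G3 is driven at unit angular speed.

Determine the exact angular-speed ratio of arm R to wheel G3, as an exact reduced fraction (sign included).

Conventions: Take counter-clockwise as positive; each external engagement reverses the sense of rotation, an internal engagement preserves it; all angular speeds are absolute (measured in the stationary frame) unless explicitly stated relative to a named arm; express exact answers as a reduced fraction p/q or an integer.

83/114

recognized (axles ride arm R): planetary set, 31/26/83 teeth
ring teeth: 31 + 2·26 = 83
31(ω_sun−ω_arm) = −83(ω_ring−ω_arm),  ω_sun = 0, ω_ring = 1
31(0−ω_arm) = −83(1−ω_arm)  ⇒  114·ω_arm = 83  ⇒  ω_arm = 83/114
ω_out/ω_in = 83/114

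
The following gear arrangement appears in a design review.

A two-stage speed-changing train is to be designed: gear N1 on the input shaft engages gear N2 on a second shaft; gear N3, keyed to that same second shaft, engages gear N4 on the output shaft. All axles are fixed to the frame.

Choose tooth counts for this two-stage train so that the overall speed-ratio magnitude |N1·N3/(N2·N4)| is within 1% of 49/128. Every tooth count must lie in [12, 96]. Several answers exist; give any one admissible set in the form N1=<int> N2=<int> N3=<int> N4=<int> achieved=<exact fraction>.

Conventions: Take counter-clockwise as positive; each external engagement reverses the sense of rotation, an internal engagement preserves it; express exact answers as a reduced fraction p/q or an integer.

2-stage fixed-axis compound train for ratio 49/128
target = 49/128 in lowest terms: an exact hit needs N1·N3 = k·49 and N2·N4 = k·128 for one integer k, every count in [12, 96]; additionally prefer no 1:1 stage (N1 ≠ N2, N3 ≠ N4)
k = 1…3: no 1:1-free in-range split of k·49 and k·128 into factor pairs; take k = 4
k = 4: N1·N3 = 196 = 14·14, N2·N4 = 512 = 16·32
achieved = 14·14/(16·32) = 49/128; |achieved − target| = 0 ≤ 49/12800 ✓

N1=14 N2=16 N3=14 N4=32 achieved=49/128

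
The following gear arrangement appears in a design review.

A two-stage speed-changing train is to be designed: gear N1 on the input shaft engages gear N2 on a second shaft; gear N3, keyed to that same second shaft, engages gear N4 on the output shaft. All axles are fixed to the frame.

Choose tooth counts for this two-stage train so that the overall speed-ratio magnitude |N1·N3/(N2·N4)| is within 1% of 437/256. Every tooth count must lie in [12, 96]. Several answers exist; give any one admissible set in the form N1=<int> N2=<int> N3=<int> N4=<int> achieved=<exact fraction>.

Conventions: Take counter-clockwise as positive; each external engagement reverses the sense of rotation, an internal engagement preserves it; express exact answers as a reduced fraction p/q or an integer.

design class (target 437/256): fixed-axis compound train
target = 437/256 in lowest terms: an exact hit needs N1·N3 = k·437 and N2·N4 = k·256 for one integer k, every count in [12, 96]; additionally prefer no 1:1 stage (N1 ≠ N2, N3 ≠ N4)
k = 1: N1·N3 = 437 = 19·23, N2·N4 = 256 = 16·16
achieved = 19·23/(16·16) = 437/256; |achieved − target| = 0 ≤ 437/25600 ✓

N1=19 N2=16 N3=23 N4=16 achieved=437/256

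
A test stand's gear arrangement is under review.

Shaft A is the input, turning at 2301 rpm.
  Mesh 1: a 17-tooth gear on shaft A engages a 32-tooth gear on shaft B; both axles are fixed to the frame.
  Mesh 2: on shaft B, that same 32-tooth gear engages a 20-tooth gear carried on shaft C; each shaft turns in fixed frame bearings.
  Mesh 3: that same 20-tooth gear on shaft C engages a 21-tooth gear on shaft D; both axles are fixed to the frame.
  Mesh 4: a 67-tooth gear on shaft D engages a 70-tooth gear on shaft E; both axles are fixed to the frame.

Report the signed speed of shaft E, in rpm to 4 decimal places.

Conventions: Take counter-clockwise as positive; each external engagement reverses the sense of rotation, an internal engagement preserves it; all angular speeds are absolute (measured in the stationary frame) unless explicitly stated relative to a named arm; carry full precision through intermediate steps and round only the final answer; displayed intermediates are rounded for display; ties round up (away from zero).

recognized (5 fixed axles, 4 meshes): fixed-axis compound train
mesh 1 [17T→32T]: ω = 2301.0000×17/32 = 1222.4063 rpm, sense flips to −
mesh 2 [32T→20T]: ω = 1222.4063×32/20 = 1955.8500 rpm, sense flips to +
mesh 3 [20T→21T]: ω = 1955.8500×20/21 = 1862.7143 rpm, sense flips to −
mesh 4 [67T→70T]: ω = 1862.7143×67/70 = 1782.8837 rpm, sense flips to +
signed output speed = +1782.8837 rpm

+1782.8837 rpm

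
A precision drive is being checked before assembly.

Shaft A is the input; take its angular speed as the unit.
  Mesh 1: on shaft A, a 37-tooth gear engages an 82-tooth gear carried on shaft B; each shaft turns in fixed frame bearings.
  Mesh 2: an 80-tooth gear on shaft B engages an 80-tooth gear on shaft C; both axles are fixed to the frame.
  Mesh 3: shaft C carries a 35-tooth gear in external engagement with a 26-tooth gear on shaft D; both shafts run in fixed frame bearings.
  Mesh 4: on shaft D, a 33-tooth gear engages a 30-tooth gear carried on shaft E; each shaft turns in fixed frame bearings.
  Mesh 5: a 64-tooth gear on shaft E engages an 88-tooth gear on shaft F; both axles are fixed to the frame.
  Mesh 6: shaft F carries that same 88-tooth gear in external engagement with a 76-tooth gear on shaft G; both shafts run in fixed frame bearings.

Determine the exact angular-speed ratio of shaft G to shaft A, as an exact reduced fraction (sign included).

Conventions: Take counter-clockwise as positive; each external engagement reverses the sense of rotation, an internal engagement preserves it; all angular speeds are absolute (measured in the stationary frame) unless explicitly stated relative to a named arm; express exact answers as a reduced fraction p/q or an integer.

5698/10127

class = fixed-axis compound train [6 meshes; 6 ratios multiply, 6 sense flips]
mesh 1 [37T→82T]: running ratio 37/82, sense −
mesh 2 [80T→80T]: running ratio 37/82, sense +
mesh 3 [35T→26T]: running ratio 1295/2132, sense −
mesh 4 [33T→30T]: running ratio 2849/4264, sense +
mesh 5 [64T→88T]: running ratio 259/533, sense −
mesh 6 [88T→76T]: running ratio 5698/10127, sense +
ω_out/ω_in = 5698/10127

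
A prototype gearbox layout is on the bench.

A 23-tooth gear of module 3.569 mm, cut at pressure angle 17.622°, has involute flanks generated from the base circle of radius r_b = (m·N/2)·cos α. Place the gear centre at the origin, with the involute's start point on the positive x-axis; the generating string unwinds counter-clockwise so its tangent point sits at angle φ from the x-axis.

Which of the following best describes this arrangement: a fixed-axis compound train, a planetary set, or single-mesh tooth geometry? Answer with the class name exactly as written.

class = single-mesh tooth geometry [base-circle involute, m = 3.569, 23T]
classification: single-mesh tooth geometry

single-mesh tooth geometry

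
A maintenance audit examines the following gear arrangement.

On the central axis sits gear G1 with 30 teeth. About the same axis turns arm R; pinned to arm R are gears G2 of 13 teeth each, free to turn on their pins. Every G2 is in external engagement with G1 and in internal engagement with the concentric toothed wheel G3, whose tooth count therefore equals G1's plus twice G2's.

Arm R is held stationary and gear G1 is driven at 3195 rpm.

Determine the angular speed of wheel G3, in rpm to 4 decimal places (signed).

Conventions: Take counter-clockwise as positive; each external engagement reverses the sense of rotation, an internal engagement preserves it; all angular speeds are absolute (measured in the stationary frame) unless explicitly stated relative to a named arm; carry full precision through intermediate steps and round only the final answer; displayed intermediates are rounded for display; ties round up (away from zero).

topology: planetary set — G1 30T / G2 13T / G3 56T, arm = carrier (Willis)
normalise by the input: solve with ω_sun = 1, then scale by 3195 rpm
ring teeth: 30 + 2·13 = 56
30(ω_sun−ω_arm) = −56(ω_ring−ω_arm),  ω_arm = 0, ω_sun = 1
ω_ring = 0 − (30/56)(1−0) = -15/28
scale: ω_ring = -15/28 × 3195 rpm = -1711.6071 rpm

-1711.6071 rpm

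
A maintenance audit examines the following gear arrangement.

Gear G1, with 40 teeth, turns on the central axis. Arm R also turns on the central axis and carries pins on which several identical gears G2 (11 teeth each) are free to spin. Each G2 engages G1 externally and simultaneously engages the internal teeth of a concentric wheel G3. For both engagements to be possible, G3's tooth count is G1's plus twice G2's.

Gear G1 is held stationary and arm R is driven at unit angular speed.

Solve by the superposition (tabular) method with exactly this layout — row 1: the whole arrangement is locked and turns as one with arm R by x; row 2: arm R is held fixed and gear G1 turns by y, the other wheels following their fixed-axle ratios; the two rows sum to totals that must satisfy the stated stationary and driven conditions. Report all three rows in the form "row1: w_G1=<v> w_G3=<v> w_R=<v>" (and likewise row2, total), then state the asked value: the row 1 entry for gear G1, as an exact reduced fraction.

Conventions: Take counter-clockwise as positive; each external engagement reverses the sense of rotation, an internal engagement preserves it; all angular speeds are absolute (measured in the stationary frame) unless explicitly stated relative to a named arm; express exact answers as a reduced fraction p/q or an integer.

recognized (axles ride arm R): planetary set, 40/11/62 teeth
superposition row 1 [locked train]: every member turns x
row 2 (arm held, sun turns y): ω_ring = −(40/62)·y, ω_arm = 0
boundary: total ω_sun = x + y = 0 and total ω_arm = x = 1  ⇒  y = -1, x = 1
row 2 ring = −(40/62)·(-1) = 20/31
totals (row 1 + row 2): sun 1 + (-1) = 0, ring 1 + 20/31 = 51/31, arm 1 + 0 = 1
asked cell (row1, sun) = 1

row1: w_G1=1 w_G3=1 w_R=1
row2: w_G1=-1 w_G3=20/31 w_R=0
total: w_G1=0 w_G3=51/31 w_R=1
asked value: 1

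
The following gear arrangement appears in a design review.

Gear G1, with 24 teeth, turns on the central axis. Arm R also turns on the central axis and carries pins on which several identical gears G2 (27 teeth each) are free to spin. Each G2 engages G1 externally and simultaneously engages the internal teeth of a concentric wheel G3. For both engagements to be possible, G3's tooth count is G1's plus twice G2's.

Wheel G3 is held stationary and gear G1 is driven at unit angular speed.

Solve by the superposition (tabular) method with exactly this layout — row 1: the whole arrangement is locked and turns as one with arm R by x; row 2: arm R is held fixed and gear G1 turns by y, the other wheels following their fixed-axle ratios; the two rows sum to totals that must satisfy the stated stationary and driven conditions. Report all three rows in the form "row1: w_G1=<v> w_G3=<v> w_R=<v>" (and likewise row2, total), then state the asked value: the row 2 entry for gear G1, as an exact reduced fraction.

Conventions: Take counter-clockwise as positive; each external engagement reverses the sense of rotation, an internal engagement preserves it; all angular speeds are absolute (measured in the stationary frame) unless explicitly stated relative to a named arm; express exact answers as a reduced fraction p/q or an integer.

row1: w_G1=4/17 w_G3=4/17 w_R=4/17
row2: w_G1=13/17 w_G3=-4/17 w_R=0
total: w_G1=1 w_G3=0 w_R=4/17
asked value: 13/17

topology: planetary set — G1 24T / G2 27T / G3 78T, arm = carrier (Willis)
row 1: whole set turns with the arm by x
row 2 — arm fixed, fixed-axis ratios: sun y, ring −(24/78)·y, arm 0
boundary: total ω_ring = x − (24/78)·y = 0 and total ω_sun = x + y = 1  ⇒  y = 13/17, x = 4/17
row 2 ring = −(24/78)·13/17 = -4/17
totals (row 1 + row 2): sun 4/17 + 13/17 = 1, ring 4/17 + (-4/17) = 0, arm 4/17 + 0 = 4/17
asked cell (row2, sun) = 13/17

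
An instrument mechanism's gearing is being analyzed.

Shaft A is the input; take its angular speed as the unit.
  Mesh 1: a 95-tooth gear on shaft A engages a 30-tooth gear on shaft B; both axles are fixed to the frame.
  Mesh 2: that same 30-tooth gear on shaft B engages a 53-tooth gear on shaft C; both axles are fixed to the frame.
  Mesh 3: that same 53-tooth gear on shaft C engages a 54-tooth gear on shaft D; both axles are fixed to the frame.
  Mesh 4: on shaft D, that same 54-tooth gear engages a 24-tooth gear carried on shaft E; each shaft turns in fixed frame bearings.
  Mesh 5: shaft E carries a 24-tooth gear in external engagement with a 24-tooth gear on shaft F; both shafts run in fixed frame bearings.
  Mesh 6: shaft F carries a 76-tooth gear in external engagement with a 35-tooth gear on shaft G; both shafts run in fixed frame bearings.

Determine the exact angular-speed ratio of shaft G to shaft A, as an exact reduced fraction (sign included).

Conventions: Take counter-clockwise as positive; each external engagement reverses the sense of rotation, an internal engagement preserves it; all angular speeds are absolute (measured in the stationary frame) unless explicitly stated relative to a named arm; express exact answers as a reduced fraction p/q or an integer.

class = fixed-axis compound train [6 meshes; 6 ratios multiply, 6 sense flips]
mesh 1 [95T→30T]: running ratio 19/6, sense −
mesh 2 [30T→53T]: running ratio 95/53, sense +
mesh 3 [53T→54T]: running ratio 95/54, sense −
mesh 4 [54T→24T]: running ratio 95/24, sense +
mesh 5 [24T→24T]: running ratio 95/24, sense −
mesh 6 [76T→35T]: running ratio 361/42, sense +
ω_out/ω_in = 361/42

361/42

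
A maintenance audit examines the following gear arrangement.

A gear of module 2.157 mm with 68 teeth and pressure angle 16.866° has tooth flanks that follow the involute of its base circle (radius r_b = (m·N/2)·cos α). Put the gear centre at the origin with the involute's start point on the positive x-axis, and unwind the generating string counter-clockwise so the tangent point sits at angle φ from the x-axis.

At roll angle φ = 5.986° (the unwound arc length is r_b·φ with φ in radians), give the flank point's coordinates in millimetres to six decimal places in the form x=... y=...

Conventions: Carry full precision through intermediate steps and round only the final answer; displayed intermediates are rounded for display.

class = single-mesh tooth geometry [base-circle involute, m = 2.157, 68T]
pitch radius r_p = m·N/2 = 2.157·68/2 = 73.338000
base radius r_b = r_p·cos α = 73.338000·cos 16.866° = 70.183434
roll angle φ = 5.986° = 0.10447541 rad
x = r_b·(cos φ + φ·sin φ) = 70.565419
y = r_b·(sin φ − φ·cos φ) = 0.026649

x=70.565419 y=0.026649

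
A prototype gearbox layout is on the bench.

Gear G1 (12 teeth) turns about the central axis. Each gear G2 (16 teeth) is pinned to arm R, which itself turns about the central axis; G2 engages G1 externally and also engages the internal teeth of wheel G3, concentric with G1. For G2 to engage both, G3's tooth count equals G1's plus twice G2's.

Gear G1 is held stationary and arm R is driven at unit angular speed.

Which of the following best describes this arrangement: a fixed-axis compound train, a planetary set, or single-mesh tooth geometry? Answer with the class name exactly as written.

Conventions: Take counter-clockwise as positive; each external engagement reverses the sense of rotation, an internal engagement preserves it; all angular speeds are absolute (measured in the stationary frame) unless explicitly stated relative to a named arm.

planetary set (12T centre, 16T on arm, 44T internal) — Willis relation
classification: planetary set

planetary set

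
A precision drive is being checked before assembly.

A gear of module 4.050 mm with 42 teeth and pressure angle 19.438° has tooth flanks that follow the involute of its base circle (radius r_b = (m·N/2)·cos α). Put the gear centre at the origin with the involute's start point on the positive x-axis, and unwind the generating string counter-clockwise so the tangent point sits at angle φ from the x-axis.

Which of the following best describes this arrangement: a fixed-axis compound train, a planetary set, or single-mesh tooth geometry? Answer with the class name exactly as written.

single-mesh tooth geometry

recognized (one wheel, involute flank): single-mesh tooth geometry, m = 4.050, N = 42
classification: single-mesh tooth geometry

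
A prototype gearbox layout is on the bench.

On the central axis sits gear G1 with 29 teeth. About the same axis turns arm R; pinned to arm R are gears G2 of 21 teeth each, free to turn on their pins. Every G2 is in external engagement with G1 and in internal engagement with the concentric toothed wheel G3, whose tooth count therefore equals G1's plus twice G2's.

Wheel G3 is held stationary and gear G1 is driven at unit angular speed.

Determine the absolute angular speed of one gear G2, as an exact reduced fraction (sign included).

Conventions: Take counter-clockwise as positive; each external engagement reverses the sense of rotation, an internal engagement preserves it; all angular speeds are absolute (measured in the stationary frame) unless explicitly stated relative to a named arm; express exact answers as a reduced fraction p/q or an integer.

class = planetary set [G3 = 29+2·21 = 71; Willis about the carrier]
ring teeth: 29 + 2·21 = 71
29(ω_sun−ω_arm) = −71(ω_ring−ω_arm),  ω_ring = 0, ω_sun = 1
29(1−ω_arm) = −71(0−ω_arm)  ⇒  100·ω_arm = 29  ⇒  ω_arm = 29/100
sun–planet mesh: 29·(1−29/100) = −21·(ω_p−ω_arm)  ⇒  ω_p−ω_arm = -2059/2100
ω_p = 29/100 − 2059/2100 = -29/42
exact speed ratio = -29/42

-29/42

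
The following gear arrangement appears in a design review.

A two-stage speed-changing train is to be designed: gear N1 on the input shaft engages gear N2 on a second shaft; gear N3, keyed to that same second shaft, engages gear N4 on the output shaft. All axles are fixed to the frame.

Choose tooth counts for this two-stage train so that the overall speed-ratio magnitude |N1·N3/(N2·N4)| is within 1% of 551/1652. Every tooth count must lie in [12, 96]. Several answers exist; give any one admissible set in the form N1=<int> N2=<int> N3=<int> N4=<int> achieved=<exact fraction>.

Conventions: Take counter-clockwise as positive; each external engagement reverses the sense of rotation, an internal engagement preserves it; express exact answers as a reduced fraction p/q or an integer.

2-stage fixed-axis compound train for ratio 551/1652
target = 551/1652 in lowest terms: an exact hit needs N1·N3 = k·551 and N2·N4 = k·1652 for one integer k, every count in [12, 96]; additionally prefer no 1:1 stage (N1 ≠ N2, N3 ≠ N4)
k = 1: N1·N3 = 551 = 19·29, N2·N4 = 1652 = 28·59
achieved = 19·29/(28·59) = 551/1652; |achieved − target| = 0 ≤ 551/165200 ✓

N1=19 N2=28 N3=29 N4=59 achieved=551/1652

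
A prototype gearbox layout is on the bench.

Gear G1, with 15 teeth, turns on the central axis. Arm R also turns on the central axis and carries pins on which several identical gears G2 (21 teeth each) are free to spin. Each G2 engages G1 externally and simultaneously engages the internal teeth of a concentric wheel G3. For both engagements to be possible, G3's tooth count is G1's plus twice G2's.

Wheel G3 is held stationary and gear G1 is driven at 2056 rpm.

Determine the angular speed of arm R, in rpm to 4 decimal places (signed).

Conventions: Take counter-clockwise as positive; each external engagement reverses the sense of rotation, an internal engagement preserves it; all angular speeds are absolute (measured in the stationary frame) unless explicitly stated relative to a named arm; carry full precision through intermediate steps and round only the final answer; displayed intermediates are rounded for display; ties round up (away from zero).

+428.3333 rpm

topology: planetary set — G1 15T / G2 21T / G3 57T, arm = carrier (Willis)
normalise by the input: solve with ω_sun = 1, then scale by 2056 rpm
ring teeth: 15 + 2·21 = 57
15(ω_sun−ω_arm) = −57(ω_ring−ω_arm),  ω_ring = 0, ω_sun = 1
15(1−ω_arm) = −57(0−ω_arm)  ⇒  72·ω_arm = 15  ⇒  ω_arm = 5/24
scale: ω_arm = 5/24 × 2056 rpm = +428.3333 rpm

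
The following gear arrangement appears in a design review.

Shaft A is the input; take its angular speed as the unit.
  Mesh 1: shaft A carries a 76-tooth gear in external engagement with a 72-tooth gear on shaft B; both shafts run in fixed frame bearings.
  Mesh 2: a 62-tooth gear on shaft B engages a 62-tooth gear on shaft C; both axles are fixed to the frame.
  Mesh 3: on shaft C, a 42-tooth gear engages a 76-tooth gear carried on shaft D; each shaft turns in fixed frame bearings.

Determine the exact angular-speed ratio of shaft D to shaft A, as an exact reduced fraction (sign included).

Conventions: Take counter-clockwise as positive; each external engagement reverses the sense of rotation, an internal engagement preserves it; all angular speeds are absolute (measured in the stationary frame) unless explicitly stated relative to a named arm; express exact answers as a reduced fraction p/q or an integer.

-7/12

class = fixed-axis compound train [3 meshes; 3 ratios multiply, 3 sense flips]
mesh 1 [76T→72T]: running ratio 19/18, sense −
mesh 2 [62T→62T]: running ratio 19/18, sense +
mesh 3 [42T→76T]: running ratio 7/12, sense −
ω_out/ω_in = -7/12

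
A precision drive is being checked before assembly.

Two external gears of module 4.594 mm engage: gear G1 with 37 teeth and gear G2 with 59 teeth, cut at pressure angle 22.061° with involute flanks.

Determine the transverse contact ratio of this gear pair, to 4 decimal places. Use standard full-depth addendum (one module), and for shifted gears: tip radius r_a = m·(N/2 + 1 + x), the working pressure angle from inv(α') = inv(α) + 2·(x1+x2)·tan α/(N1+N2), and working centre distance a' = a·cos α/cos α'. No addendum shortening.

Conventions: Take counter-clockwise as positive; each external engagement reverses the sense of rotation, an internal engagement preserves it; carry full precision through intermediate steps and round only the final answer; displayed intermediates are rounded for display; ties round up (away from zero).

class = single-mesh tooth geometry [involute pair 37T × 59T, m = 4.594]
base radii: r_b1 = 78.766488, r_b2 = 125.600616
tip radii: r_a1 = 89.583000, r_a2 = 140.117000
no profile shift: α' = α, a' = a
action lengths: √(r_a1²−r_b1²) = 42.672640, √(r_a2²−r_b2²) = 62.106834
base pitch p_b = π·m·cos α = 13.375796
CR = (42.672640 + 62.106834 − 220.512000·sin 22.06100°)/13.375796 = 1.641517
contact ratio ≈ 1.6415

1.6415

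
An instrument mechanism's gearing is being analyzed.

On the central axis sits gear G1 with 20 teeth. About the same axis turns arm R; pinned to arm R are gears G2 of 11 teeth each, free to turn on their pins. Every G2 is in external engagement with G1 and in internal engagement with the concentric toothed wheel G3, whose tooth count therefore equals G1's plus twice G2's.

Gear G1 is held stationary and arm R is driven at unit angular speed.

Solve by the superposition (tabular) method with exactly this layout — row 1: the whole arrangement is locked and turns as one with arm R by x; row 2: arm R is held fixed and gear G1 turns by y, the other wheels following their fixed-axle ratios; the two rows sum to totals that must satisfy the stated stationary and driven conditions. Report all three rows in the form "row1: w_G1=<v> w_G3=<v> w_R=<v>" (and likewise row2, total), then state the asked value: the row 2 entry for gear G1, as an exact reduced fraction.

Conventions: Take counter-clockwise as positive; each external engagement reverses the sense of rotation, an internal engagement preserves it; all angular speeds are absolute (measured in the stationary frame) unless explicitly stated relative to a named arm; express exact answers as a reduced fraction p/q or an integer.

class = planetary set [G3 = 20+2·11 = 42; Willis about the carrier]
row 1: whole set turns with the arm by x
row 2: sun turns y, ring = −(20/42)·y, arm 0
boundary: total ω_sun = x + y = 0 and total ω_arm = x = 1  ⇒  y = -1, x = 1
row 2 ring = −(20/42)·(-1) = 10/21
totals (row 1 + row 2): sun 1 + (-1) = 0, ring 1 + 10/21 = 31/21, arm 1 + 0 = 1
asked cell (row2, sun) = -1

row1: w_G1=1 w_G3=1 w_R=1
row2: w_G1=-1 w_G3=10/21 w_R=0
total: w_G1=0 w_G3=31/21 w_R=1
asked value: -1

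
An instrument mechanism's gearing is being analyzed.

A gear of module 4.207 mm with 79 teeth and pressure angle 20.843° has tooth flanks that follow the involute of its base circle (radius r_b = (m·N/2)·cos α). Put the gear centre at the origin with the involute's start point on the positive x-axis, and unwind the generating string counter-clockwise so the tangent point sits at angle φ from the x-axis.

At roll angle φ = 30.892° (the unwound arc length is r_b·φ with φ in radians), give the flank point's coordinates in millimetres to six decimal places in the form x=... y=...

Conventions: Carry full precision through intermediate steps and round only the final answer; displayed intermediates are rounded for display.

class = single-mesh tooth geometry [base-circle involute, m = 4.207, 79T]
pitch radius r_p = m·N/2 = 4.207·79/2 = 166.176500
base radius r_b = r_p·cos α = 166.176500·cos 20.843° = 155.301728
roll angle φ = 30.892° = 0.53916711 rad
x = r_b·(cos φ + φ·sin φ) = 176.260715
y = r_b·(sin φ − φ·cos φ) = 7.880383

x=176.260715 y=7.880383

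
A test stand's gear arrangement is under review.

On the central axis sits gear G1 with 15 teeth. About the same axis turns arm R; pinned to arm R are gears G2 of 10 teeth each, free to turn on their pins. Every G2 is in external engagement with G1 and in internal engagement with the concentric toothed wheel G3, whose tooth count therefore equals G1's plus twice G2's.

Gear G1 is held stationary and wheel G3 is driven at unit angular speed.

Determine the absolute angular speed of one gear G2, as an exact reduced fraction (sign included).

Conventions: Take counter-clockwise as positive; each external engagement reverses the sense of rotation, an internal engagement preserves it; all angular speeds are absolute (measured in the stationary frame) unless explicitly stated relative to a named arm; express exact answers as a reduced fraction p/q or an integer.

7/4

recognized (axles ride arm R): planetary set, 15/10/35 teeth
ring teeth: 15 + 2·10 = 35
15(ω_sun−ω_arm) = −35(ω_ring−ω_arm),  ω_sun = 0, ω_ring = 1
15(0−ω_arm) = −35(1−ω_arm)  ⇒  50·ω_arm = 35  ⇒  ω_arm = 7/10
sun–planet mesh: 15·(0−7/10) = −10·(ω_p−ω_arm)  ⇒  ω_p−ω_arm = 21/20
ω_p = 7/10 + 21/20 = 7/4
exact speed ratio = 7/4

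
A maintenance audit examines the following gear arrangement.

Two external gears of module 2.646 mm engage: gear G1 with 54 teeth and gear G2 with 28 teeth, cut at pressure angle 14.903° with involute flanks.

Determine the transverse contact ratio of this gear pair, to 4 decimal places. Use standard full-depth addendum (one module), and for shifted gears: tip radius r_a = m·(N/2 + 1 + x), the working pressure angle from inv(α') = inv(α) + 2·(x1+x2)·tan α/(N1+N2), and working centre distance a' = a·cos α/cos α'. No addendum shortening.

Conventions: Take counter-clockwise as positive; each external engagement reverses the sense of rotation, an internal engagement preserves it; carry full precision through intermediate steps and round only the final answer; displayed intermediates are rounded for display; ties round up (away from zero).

topology: single-mesh involute geometry — m = 2.646, 54T/28T pair
base radii: r_b1 = 69.038878, r_b2 = 35.797937
tip radii: r_a1 = 74.088000, r_a2 = 39.690000
no profile shift: α' = α, a' = a
action lengths: √(r_a1²−r_b1²) = 26.882431, √(r_a2²−r_b2²) = 17.140707
base pitch p_b = π·m·cos α = 8.033038
CR = (26.882431 + 17.140707 − 108.486000·sin 14.90300°)/8.033038 = 2.007004
contact ratio ≈ 2.0070

2.0070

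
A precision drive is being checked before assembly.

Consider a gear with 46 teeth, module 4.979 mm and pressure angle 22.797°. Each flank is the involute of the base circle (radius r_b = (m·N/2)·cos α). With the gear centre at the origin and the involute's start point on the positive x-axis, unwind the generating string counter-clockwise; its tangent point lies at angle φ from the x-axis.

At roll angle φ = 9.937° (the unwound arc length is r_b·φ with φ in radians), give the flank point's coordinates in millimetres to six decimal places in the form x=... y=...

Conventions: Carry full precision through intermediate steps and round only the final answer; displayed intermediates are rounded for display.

single-mesh involute tooth geometry (46T wheel at module 4.979)
pitch radius r_p = m·N/2 = 4.979·46/2 = 114.517000
base radius r_b = r_p·cos α = 114.517000·cos 22.797° = 105.571326
roll angle φ = 9.937° = 0.17343337 rad
x = r_b·(cos φ + φ·sin φ) = 107.147153
y = r_b·(sin φ − φ·cos φ) = 0.183027

x=107.147153 y=0.183027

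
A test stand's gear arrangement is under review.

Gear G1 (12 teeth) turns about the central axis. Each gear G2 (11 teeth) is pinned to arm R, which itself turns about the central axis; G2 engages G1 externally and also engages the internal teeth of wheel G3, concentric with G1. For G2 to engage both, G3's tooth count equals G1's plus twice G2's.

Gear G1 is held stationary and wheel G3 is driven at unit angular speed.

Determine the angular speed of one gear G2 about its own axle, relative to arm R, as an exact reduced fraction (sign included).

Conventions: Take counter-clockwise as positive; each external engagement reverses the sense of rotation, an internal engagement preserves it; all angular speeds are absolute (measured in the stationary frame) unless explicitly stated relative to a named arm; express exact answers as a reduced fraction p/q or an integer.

class = planetary set [G3 = 12+2·11 = 34; Willis about the carrier]
ring teeth: 12 + 2·11 = 34
12(ω_sun−ω_arm) = −34(ω_ring−ω_arm),  ω_sun = 0, ω_ring = 1
12(0−ω_arm) = −34(1−ω_arm)  ⇒  46·ω_arm = 34  ⇒  ω_arm = 17/23
sun–planet mesh: 12·(0−17/23) = −11·(ω_p−ω_arm)  ⇒  ω_p−ω_arm = 204/253
exact speed ratio = 204/253

204/253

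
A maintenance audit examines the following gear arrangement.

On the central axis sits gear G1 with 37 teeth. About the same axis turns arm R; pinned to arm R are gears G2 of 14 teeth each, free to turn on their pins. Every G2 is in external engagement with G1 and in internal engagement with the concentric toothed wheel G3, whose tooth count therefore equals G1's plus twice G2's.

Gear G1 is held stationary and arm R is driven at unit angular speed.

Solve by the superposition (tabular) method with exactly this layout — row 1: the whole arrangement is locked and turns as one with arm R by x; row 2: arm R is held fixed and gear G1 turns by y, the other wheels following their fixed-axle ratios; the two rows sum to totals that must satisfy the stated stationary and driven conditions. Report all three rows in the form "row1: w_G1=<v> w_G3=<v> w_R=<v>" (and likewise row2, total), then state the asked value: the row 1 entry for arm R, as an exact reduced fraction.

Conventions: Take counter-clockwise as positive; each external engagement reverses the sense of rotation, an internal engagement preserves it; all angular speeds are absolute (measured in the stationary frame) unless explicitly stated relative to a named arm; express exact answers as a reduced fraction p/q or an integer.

class = planetary set [G3 = 37+2·14 = 65; Willis about the carrier]
row 1 (train locked, turned with arm): all members turn x
superposition row 2 [arm held]: sun y, ring −(37/65)·y, arm 0
boundary: total ω_sun = x + y = 0 and total ω_arm = x = 1  ⇒  y = -1, x = 1
row 2 ring = −(37/65)·(-1) = 37/65
totals (row 1 + row 2): sun 1 + (-1) = 0, ring 1 + 37/65 = 102/65, arm 1 + 0 = 1
asked cell (row1, arm) = 1

row1: w_G1=1 w_G3=1 w_R=1
row2: w_G1=-1 w_G3=37/65 w_R=0
total: w_G1=0 w_G3=102/65 w_R=1
asked value: 1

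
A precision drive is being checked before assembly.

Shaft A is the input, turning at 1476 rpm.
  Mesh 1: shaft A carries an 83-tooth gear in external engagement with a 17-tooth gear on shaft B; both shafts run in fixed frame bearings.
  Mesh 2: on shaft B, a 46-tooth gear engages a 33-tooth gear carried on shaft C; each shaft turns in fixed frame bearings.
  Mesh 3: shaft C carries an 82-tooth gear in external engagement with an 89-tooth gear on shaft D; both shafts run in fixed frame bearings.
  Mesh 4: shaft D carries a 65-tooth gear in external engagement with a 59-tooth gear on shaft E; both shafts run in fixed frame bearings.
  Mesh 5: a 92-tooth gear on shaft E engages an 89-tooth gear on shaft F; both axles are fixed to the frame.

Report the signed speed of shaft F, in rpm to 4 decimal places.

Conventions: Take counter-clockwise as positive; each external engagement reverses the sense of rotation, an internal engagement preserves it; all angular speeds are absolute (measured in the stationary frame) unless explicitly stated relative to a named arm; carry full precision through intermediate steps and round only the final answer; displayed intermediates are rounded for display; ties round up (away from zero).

topology: fixed-axis compound train — 5 meshes, A→F
mesh 1 [83T→17T]: ω = 1476.0000×83/17 = 7206.3529 rpm, sense flips to −
mesh 2 [46T→33T]: ω = 7206.3529×46/33 = 10045.2193 rpm, sense flips to +
mesh 3 [82T→89T]: ω = 10045.2193×82/89 = 9255.1458 rpm, sense flips to −
mesh 4 [65T→59T]: ω = 9255.1458×65/59 = 10196.3471 rpm, sense flips to +
mesh 5 [92T→89T]: ω = 10196.3471×92/89 = 10540.0442 rpm, sense flips to −
signed output speed = -10540.0442 rpm

-10540.0442 rpm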